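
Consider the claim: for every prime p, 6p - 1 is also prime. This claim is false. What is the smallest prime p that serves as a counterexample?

We need the least prime p for which 6p - 1 is not prime.
For p = 2, 3, 5, 7 the conclusion holds.
p = 11: 6p - 1 = 65 = 5 × 13, not prime.

p = 11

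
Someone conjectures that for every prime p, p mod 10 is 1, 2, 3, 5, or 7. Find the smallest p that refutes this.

p = 2: 2 mod 10 = 2.
p = 3: 3 mod 10 = 3.
p = 5: 5 mod 10 = 5.
p = 7: 7 mod 10 = 7.
p = 11: 11 mod 10 = 1.
p = 13: 13 mod 10 = 3.
p = 17: 17 mod 10 = 7.
p = 19: 19 mod 10 = 9 — not in {1, 2, 3, 5, 7}.
So p = 19 is the smallest counterexample.

p = 19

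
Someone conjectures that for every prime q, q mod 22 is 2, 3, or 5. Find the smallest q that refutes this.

q = 7

A counterexample is any prime q such that the claim fails; we check each in order.
For q = 2, 3, 5 the conclusion holds.
q = 7: 7 mod 22 = 7 — not in {2, 3, 5}.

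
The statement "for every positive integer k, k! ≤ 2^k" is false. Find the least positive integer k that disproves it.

k = 4

We need the least positive integer k for which k! > 2^k.
k = 1: k! = 1 and 2^k = 2, so 1 ≤ 2.
k = 2: k! = 2 and 2^k = 4, so 2 ≤ 4.
k = 3: k! = 6 and 2^k = 8, so 6 ≤ 8.
k = 4: k! = 24 and 2^k = 16, so 24 > 16.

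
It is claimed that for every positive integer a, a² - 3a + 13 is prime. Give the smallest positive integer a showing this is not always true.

a = 12

Check each positive integer a in order until a² - 3a + 13 is not prime.
The first 11 eligible values, up to a = 11, all satisfy the conclusion.
a = 12: a² - 3a + 13 = 121 = 11 × 11, composite.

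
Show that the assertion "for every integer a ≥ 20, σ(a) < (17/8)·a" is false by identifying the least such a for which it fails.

a = 20: σ(20) = 42; 42 < 85/2.
a = 21: σ(21) = 32; 32 < 357/8.
a = 22: σ(22) = 36; 36 < 187/4.
a = 23: σ(23) = 24; 24 < 391/8.
a = 24: σ(24) = 60; 60 ≥ 51.
So a = 24 is the smallest counterexample.

a = 24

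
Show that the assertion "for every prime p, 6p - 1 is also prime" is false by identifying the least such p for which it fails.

p = 11

Check each prime p in order until 6p - 1 is not prime.
p = 2: 6p - 1 = 11, prime.
p = 3: 6p - 1 = 17, prime.
p = 5: 6p - 1 = 29, prime.
p = 7: 6p - 1 = 41, prime.
p = 11: 6p - 1 = 65 = 5 × 13, not prime.
Thus p = 11 disproves the claim, and no smaller p works.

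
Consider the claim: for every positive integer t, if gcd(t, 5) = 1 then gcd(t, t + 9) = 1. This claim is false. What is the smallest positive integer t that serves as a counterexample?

We need the least positive integer t for which gcd(t, 5) = 1 but gcd(t, t + 9) > 1.
For t = 1, 2 the conclusion holds.
t = 3: gcd(3, 12) = 3.

t = 3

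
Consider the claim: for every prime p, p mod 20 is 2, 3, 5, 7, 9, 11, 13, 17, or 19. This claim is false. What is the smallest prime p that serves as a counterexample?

A counterexample is any prime p such that the claim fails; we check each in order.
For p = 2, 3, 5, 7, …, 29, 31, 37 the conclusion holds.
p = 41: 41 mod 20 = 1 — not in {2, 3, 5, 7, 9, 11, 13, 17, 19}.
Hence p = 41 is a counterexample.

p = 41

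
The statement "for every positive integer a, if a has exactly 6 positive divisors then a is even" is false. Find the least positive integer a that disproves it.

a = 45

We need the least positive integer a for which a has exactly 6 positive divisors but a is odd.
The first 6 eligible values, up to a = 44, all satisfy the conclusion.
a = 45: divisors of 45: 1, 3, 5, 9, 15, 45; 45 is odd.
Thus a = 45 disproves the claim, and no smaller a works.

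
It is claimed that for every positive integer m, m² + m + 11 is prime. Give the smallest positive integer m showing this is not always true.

m = 10

A counterexample is any positive integer m such that m² + m + 11 is not prime; we check each in order.
For m = 1, 2, 3, 4, 5, 6, 7, 8, 9 the conclusion holds.
m = 10: m² + m + 11 = 121 = 11 × 11, composite.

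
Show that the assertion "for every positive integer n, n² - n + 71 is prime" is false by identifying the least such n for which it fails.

For n = 1, 2 the conclusion holds.
n = 3: n² - n + 71 = 77 = 7 × 11, composite.

n = 3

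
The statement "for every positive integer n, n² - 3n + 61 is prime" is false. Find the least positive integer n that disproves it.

n = 4

We need the least positive integer n for which n² - 3n + 61 is not prime.
n = 1: n² - 3n + 61 = 59, prime.
n = 2: n² - 3n + 61 = 59, prime.
n = 3: n² - 3n + 61 = 61, prime.
n = 4: n² - 3n + 61 = 65 = 5 × 13, composite.
Hence n = 4 is a counterexample.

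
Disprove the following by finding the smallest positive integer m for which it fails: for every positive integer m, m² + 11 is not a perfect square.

m = 5

For m = 1, 2, 3, 4 the conclusion holds.
m = 5: 5² + 11 = 36 = 6², a perfect square.
Hence m = 5 is a counterexample.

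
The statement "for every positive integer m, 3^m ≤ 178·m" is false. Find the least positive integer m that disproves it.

m = 7

Check each positive integer m in order until 3^m > 178·m.
For m = 1, 2, 3, 4, 5, 6 the conclusion holds.
m = 7: 3^m = 2187 and 178·m = 1246, so 2187 > 1246.
Thus m = 7 disproves the claim, and no smaller m works.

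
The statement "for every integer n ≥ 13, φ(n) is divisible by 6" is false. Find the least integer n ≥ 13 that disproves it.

n = 15

A counterexample is any integer n ≥ 13 such that φ(n) is not divisible by 6; we check each in order.
n = 13: φ(13) = 12; 12 mod 6 = 0.
n = 14: φ(14) = 6; 6 mod 6 = 0.
n = 15: φ(15) = 8; 8 mod 6 = 2.
Hence n = 15 is a counterexample.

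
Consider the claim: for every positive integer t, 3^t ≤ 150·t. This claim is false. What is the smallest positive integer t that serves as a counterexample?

A counterexample is any positive integer t such that 3^t > 150·t; we check each in order.
For t = 1, 2, 3, 4, 5, 6 the conclusion holds.
t = 7: 3^t = 2187 and 150·t = 1050, so 2187 > 1050.

t = 7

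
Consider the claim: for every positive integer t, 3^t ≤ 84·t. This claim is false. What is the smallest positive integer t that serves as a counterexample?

The first 5 eligible values, up to t = 5, all satisfy the conclusion.
t = 6: 3^t = 729 and 84·t = 504, so 729 > 504.
Hence t = 6 is a counterexample.

t = 6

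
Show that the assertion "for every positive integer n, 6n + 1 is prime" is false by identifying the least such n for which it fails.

n = 4

We need the least positive integer n for which 6n + 1 is not prime.
n = 1: 6n + 1 = 7, prime.
n = 2: 6n + 1 = 13, prime.
n = 3: 6n + 1 = 19, prime.
n = 4: 6n + 1 = 25 = 5 × 5, composite.
Hence n = 4 is a counterexample.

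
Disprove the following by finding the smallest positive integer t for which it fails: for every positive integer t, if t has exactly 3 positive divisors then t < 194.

A counterexample is any positive integer t such that t has exactly 3 positive divisors but the claim fails; we check each in order.
The first 6 eligible values, up to t = 169, all satisfy the conclusion.
t = 289: τ(289) = 3; 289 ≥ 194.
Thus t = 289 disproves the claim, and no smaller t works.

t = 289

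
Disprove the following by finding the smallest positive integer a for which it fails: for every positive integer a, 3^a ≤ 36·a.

a = 5

A counterexample is any positive integer a such that 3^a > 36·a; we check each in order.
For a = 1, 2, 3, 4 the conclusion holds.
a = 5: 3^a = 243 and 36·a = 180, so 243 > 180.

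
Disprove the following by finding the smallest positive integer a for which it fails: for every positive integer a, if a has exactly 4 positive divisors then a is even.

a = 15

Check each positive integer a in order until a has exactly 4 positive divisors but a is odd.
For a = 6, 8, 10, 14 the conclusion holds.
a = 15: divisors of 15: 1, 3, 5, 15; 15 is odd.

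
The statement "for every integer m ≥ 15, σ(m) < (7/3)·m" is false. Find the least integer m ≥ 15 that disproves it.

m = 24

The first 9 eligible values, up to m = 23, all satisfy the conclusion.
m = 24: σ(24) = 60; 60 ≥ 56.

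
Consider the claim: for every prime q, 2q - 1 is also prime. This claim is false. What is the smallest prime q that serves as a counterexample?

q = 5

A counterexample is any prime q such that 2q - 1 is not prime; we check each in order.
q = 2: 2q - 1 = 3, prime.
q = 3: 2q - 1 = 5, prime.
q = 5: 2q - 1 = 9 = 3 × 3, not prime.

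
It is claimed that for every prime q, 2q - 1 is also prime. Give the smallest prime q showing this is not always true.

q = 2: 2q - 1 = 3, prime.
q = 3: 2q - 1 = 5, prime.
q = 5: 2q - 1 = 9 = 3 × 3, not prime.
Thus q = 5 disproves the claim, and no smaller q works.

q = 5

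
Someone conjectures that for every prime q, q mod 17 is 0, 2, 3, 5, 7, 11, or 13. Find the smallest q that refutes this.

We need the least prime q for which the claim fails.
The first 8 eligible values, up to q = 19, all satisfy the conclusion.
q = 23: 23 mod 17 = 6 — not in {0, 2, 3, 5, 7, 11, 13}.

q = 23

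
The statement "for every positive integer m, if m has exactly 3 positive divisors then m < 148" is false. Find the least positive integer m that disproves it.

We need the least positive integer m for which m has exactly 3 positive divisors but the claim fails.
For m = 4, 9, 25, 49, 121 the conclusion holds.
m = 169: τ(169) = 3; 169 ≥ 148.
Thus m = 169 disproves the claim, and no smaller m works.

m = 169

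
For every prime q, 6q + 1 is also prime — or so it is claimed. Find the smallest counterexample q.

q = 2: 6q + 1 = 13, prime.
q = 3: 6q + 1 = 19, prime.
q = 5: 6q + 1 = 31, prime.
q = 7: 6q + 1 = 43, prime.
q = 11: 6q + 1 = 67, prime.
q = 13: 6q + 1 = 79, prime.
q = 17: 6q + 1 = 103, prime.
q = 19: 6q + 1 = 115 = 5 × 23, not prime.
Thus q = 19 disproves the claim, and no smaller q works.

q = 19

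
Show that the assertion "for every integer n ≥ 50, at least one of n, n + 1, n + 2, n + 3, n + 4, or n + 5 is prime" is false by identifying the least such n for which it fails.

Check each integer n ≥ 50 in order until n, n + 1, n + 2, n + 3, n + 4, n + 5 are all composite.
For n = 50, 51, 52, 53, …, 87, 88, 89 the conclusion holds.
n = 90: 90 = 2 × 45; 91 = 7 × 13; 92 = 2 × 46; 93 = 3 × 31; 94 = 2 × 47; 95 = 5 × 19 — all composite.
Thus n = 90 disproves the claim, and no smaller n works.

n = 90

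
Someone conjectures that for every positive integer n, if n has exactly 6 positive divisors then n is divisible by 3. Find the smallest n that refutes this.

Check each positive integer n in order until n has exactly 6 positive divisors but n is not divisible by 3.
For n = 12, 18 the conclusion holds.
n = 20: τ(20) = 6; 20 mod 3 = 2.
So n = 20 is the smallest counterexample.

n = 20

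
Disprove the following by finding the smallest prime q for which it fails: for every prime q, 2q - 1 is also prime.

q = 5

Check each prime q in order until 2q - 1 is not prime.
For q = 2, 3 the conclusion holds.
q = 5: 2q - 1 = 9 = 3 × 3, not prime.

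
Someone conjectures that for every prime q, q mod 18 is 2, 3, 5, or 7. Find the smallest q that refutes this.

q = 11

Check each prime q in order until the claim fails.
q = 2: 2 mod 18 = 2.
q = 3: 3 mod 18 = 3.
q = 5: 5 mod 18 = 5.
q = 7: 7 mod 18 = 7.
q = 11: 11 mod 18 = 11 — not in {2, 3, 5, 7}.
So q = 11 is the smallest counterexample.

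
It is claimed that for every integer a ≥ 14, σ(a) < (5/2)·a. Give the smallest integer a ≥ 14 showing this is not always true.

A counterexample is any integer a ≥ 14 such that the claim fails; we check each in order.
For a = 14, 15, 16, 17, 18, 19, 20, 21, 22, 23 the conclusion holds.
a = 24: σ(24) = 60; 60 ≥ 60.

a = 24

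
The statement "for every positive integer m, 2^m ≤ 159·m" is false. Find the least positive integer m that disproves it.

Check each positive integer m in order until 2^m > 159·m.
For m = 1, 2, 3, 4, 5, 6, 7, 8, 9, 10 the conclusion holds.
m = 11: 2^m = 2048 and 159·m = 1749, so 2048 > 1749.
Hence m = 11 is a counterexample.

m = 11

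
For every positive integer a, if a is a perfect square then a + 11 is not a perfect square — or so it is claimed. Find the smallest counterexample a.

Check each positive integer a in order until a is a perfect square but a + 11 is a perfect square.
For a = 1, 4, 9, 16 the conclusion holds.
a = 25: 25 = 5² and 25 + 11 = 36 = 6².
Thus a = 25 disproves the claim, and no smaller a works.

a = 25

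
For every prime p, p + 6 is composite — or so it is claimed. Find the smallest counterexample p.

p = 5

We need the least prime p for which p + 6 is prime.
For p = 2, 3 the conclusion holds.
p = 5: p + 6 = 11, prime — not composite.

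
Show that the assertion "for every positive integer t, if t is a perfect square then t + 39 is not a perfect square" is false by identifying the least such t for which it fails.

t = 25

t = 1: 1 + 39 = 40, not a perfect square.
t = 4: 4 + 39 = 43, not a perfect square.
t = 9: 9 + 39 = 48, not a perfect square.
t = 16: 16 + 39 = 55, not a perfect square.
t = 25: 25 = 5² and 25 + 39 = 64 = 8².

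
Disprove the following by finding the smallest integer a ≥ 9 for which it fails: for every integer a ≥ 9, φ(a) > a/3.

Check each integer a ≥ 9 in order until the claim fails.
For a = 9, 10, 11 the conclusion holds.
a = 12: φ(12) = 4 and 12/3 = 4, so φ(12) ≤ 12/3.
Hence a = 12 is a counterexample.

a = 12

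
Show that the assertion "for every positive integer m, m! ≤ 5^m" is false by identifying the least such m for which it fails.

A counterexample is any positive integer m such that m! > 5^m; we check each in order.
The first 11 eligible values, up to m = 11, all satisfy the conclusion.
m = 12: m! = 479001600 and 5^m = 244140625, so 479001600 > 244140625.
Thus m = 12 disproves the claim, and no smaller m works.

m = 12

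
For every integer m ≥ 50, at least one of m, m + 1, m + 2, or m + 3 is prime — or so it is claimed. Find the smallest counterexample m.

Check each integer m ≥ 50 in order until m, m + 1, m + 2, m + 3 are all composite.
For m = 50, 51, 52, 53 the conclusion holds.
m = 54: 54 = 2 × 27; 55 = 5 × 11; 56 = 2 × 28; 57 = 3 × 19 — all composite.
Thus m = 54 disproves the claim, and no smaller m works.

m = 54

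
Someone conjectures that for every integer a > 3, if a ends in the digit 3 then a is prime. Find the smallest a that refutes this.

a = 33

A counterexample is any integer a > 3 such that a ends in the digit 3 but a is not prime; we check each in order.
For a = 13, 23 the conclusion holds.
a = 33: 33 ends in 3; 33 = 3 × 11, composite.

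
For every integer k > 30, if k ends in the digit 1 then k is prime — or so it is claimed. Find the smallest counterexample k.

k = 51

For k = 31, 41 the conclusion holds.
k = 51: 51 ends in 1; 51 = 3 × 17, composite.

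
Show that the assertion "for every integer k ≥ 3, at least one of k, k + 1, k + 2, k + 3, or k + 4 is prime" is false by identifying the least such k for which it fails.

k = 24

For k = 3, 4, 5, 6, …, 21, 22, 23 the conclusion holds.
k = 24: 24 = 2 × 12; 25 = 5 × 5; 26 = 2 × 13; 27 = 3 × 9; 28 = 2 × 14 — all composite.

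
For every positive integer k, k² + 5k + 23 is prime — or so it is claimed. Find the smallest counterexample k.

For k = 1, 2, 3, 4, …, 11, 12, 13 the conclusion holds.
k = 14: k² + 5k + 23 = 289 = 17 × 17, composite.

k = 14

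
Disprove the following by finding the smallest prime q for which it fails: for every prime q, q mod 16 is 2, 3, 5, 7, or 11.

For q = 2, 3, 5, 7, 11 the conclusion holds.
q = 13: 13 mod 16 = 13 — not in {2, 3, 5, 7, 11}.

q = 13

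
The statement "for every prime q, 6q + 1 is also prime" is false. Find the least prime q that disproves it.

The first 7 eligible values, up to q = 17, all satisfy the conclusion.
q = 19: 6q + 1 = 115 = 5 × 23, not prime.

q = 19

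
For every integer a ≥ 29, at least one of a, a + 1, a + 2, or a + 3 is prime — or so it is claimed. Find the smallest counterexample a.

a = 32

A counterexample is any integer a ≥ 29 such that a, a + 1, a + 2, a + 3 are all composite; we check each in order.
a = 29: 29 is prime.
a = 30: 31 is prime.
a = 31: 31 is prime.
a = 32: 32 = 2 × 16; 33 = 3 × 11; 34 = 2 × 17; 35 = 5 × 7 — all composite.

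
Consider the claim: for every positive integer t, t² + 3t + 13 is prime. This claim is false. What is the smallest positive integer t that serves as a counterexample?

t = 9

We need the least positive integer t for which t² + 3t + 13 is not prime.
The first 8 eligible values, up to t = 8, all satisfy the conclusion.
t = 9: t² + 3t + 13 = 121 = 11 × 11, composite.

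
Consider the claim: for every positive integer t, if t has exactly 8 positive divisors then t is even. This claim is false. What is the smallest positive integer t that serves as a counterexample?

t = 105

Check each positive integer t in order until t has exactly 8 positive divisors but t is odd.
For t = 24, 30, 40, 42, …, 88, 102, 104 the conclusion holds.
t = 105: divisors of 105: 1, 3, 5, 7, 15, 21, 35, 105; 105 is odd.
So t = 105 is the smallest counterexample.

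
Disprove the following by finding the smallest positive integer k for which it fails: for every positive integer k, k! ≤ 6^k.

k = 14

A counterexample is any positive integer k such that k! > 6^k; we check each in order.
For k = 1, 2, 3, 4, …, 11, 12, 13 the conclusion holds.
k = 14: k! = 87178291200 and 6^k = 78364164096, so 87178291200 > 78364164096.
Hence k = 14 is a counterexample.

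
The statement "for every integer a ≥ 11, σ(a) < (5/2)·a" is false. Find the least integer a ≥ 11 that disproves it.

For a = 11, 12, 13, 14, …, 21, 22, 23 the conclusion holds.
a = 24: σ(24) = 60; 60 ≥ 60.
So a = 24 is the smallest counterexample.

a = 24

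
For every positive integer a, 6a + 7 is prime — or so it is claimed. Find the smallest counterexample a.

a = 3

A counterexample is any positive integer a such that 6a + 7 is not prime; we check each in order.
a = 1: 6a + 7 = 13, prime.
a = 2: 6a + 7 = 19, prime.
a = 3: 6a + 7 = 25 = 5 × 5, composite.
So a = 3 is the smallest counterexample.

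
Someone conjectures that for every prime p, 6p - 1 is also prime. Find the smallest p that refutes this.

We need the least prime p for which 6p - 1 is not prime.
For p = 2, 3, 5, 7 the conclusion holds.
p = 11: 6p - 1 = 65 = 5 × 13, not prime.
Hence p = 11 is a counterexample.

p = 11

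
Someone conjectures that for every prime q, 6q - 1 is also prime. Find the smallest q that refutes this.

q = 11

Check each prime q in order until 6q - 1 is not prime.
For q = 2, 3, 5, 7 the conclusion holds.
q = 11: 6q - 1 = 65 = 5 × 13, not prime.
So q = 11 is the smallest counterexample.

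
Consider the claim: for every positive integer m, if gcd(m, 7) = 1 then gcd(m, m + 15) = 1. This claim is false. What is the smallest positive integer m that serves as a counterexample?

A counterexample is any positive integer m such that gcd(m, 7) = 1 but gcd(m, m + 15) > 1; we check each in order.
For m = 1, 2 the conclusion holds.
m = 3: gcd(3, 18) = 3.

m = 3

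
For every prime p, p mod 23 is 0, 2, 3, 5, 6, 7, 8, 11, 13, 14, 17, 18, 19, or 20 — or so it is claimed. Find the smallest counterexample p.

p = 47

Check each prime p in order until the claim fails.
The first 14 eligible values, up to p = 43, all satisfy the conclusion.
p = 47: 47 mod 23 = 1 — not in {0, 2, 3, 5, 6, 7, 8, 11, 13, 14, 17, 18, 19, 20}.
Thus p = 47 disproves the claim, and no smaller p works.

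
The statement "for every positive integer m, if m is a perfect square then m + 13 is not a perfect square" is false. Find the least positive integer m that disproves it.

m = 36

Check each positive integer m in order until m is a perfect square but m + 13 is a perfect square.
The first 5 eligible values, up to m = 25, all satisfy the conclusion.
m = 36: 36 = 6² and 36 + 13 = 49 = 7².
Hence m = 36 is a counterexample.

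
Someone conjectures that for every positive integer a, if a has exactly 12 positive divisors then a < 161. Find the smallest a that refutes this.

For a = 60, 72, 84, 90, …, 150, 156, 160 the conclusion holds.
a = 198: τ(198) = 12; 198 ≥ 161.
So a = 198 is the smallest counterexample.

a = 198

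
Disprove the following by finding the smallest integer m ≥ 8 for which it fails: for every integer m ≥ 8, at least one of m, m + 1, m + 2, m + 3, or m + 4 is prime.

A counterexample is any integer m ≥ 8 such that m, m + 1, m + 2, m + 3, m + 4 are all composite; we check each in order.
For m = 8, 9, 10, 11, …, 21, 22, 23 the conclusion holds.
m = 24: 24 = 2 × 12; 25 = 5 × 5; 26 = 2 × 13; 27 = 3 × 9; 28 = 2 × 14 — all composite.

m = 24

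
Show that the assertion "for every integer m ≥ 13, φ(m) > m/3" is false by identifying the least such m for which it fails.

m = 18

Check each integer m ≥ 13 in order until the claim fails.
m = 13: φ(13) = 12 and 13/3 = 13/3, so φ(13) > 13/3.
m = 14: φ(14) = 6 and 14/3 = 14/3, so φ(14) > 14/3.
m = 15: φ(15) = 8 and 15/3 = 5, so φ(15) > 15/3.
m = 16: φ(16) = 8 and 16/3 = 16/3, so φ(16) > 16/3.
m = 17: φ(17) = 16 and 17/3 = 17/3, so φ(17) > 17/3.
m = 18: φ(18) = 6 and 18/3 = 6, so φ(18) ≤ 18/3.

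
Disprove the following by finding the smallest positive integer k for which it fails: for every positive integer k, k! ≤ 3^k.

k = 7

A counterexample is any positive integer k such that k! > 3^k; we check each in order.
For k = 1, 2, 3, 4, 5, 6 the conclusion holds.
k = 7: k! = 5040 and 3^k = 2187, so 5040 > 2187.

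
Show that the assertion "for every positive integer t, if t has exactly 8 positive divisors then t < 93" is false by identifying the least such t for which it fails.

We need the least positive integer t for which t has exactly 8 positive divisors but the claim fails.
For t = 24, 30, 40, 42, 54, 56, 66, 70, 78, 88 the conclusion holds.
t = 102: τ(102) = 8; 102 ≥ 93.

t = 102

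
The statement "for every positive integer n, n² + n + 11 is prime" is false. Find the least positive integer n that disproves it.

n = 10

We need the least positive integer n for which n² + n + 11 is not prime.
The first 9 eligible values, up to n = 9, all satisfy the conclusion.
n = 10: n² + n + 11 = 121 = 11 × 11, composite.
Hence n = 10 is a counterexample.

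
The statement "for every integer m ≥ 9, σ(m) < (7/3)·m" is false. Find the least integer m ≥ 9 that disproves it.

For m = 9, 10, 11 the conclusion holds.
m = 12: σ(12) = 28; 28 ≥ 28.
Hence m = 12 is a counterexample.

m = 12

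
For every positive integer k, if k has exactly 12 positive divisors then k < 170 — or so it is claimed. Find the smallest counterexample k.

k = 198

A counterexample is any positive integer k such that k has exactly 12 positive divisors but the claim fails; we check each in order.
For k = 60, 72, 84, 90, …, 150, 156, 160 the conclusion holds.
k = 198: τ(198) = 12; 198 ≥ 170.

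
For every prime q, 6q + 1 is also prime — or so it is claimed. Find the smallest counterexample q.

q = 19

Check each prime q in order until 6q + 1 is not prime.
For q = 2, 3, 5, 7, 11, 13, 17 the conclusion holds.
q = 19: 6q + 1 = 115 = 5 × 23, not prime.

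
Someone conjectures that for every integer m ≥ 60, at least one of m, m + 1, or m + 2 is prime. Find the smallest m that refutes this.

m = 62

We need the least integer m ≥ 60 for which m, m + 1, m + 2 are all composite.
m = 60: 61 is prime.
m = 61: 61 is prime.
m = 62: 62 = 2 × 31; 63 = 3 × 21; 64 = 2 × 32 — all composite.
Thus m = 62 disproves the claim, and no smaller m works.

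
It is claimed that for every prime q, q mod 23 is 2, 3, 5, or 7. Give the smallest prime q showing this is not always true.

A counterexample is any prime q such that the claim fails; we check each in order.
q = 2: 2 mod 23 = 2.
q = 3: 3 mod 23 = 3.
q = 5: 5 mod 23 = 5.
q = 7: 7 mod 23 = 7.
q = 11: 11 mod 23 = 11 — not in {2, 3, 5, 7}.

q = 11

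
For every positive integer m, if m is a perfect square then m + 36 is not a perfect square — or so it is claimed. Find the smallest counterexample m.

m = 64

A counterexample is any positive integer m such that m is a perfect square but m + 36 is a perfect square; we check each in order.
For m = 1, 4, 9, 16, 25, 36, 49 the conclusion holds.
m = 64: 64 = 8² and 64 + 36 = 100 = 10².
Hence m = 64 is a counterexample.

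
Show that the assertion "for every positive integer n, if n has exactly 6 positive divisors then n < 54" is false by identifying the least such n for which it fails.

n = 63

Check each positive integer n in order until n has exactly 6 positive divisors but the claim fails.
The first 9 eligible values, up to n = 52, all satisfy the conclusion.
n = 63: τ(63) = 6; 63 ≥ 54.
So n = 63 is the smallest counterexample.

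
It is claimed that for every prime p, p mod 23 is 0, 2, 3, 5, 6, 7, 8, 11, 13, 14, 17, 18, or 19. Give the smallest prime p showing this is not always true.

p = 43

Check each prime p in order until the claim fails.
The first 13 eligible values, up to p = 41, all satisfy the conclusion.
p = 43: 43 mod 23 = 20 — not in {0, 2, 3, 5, 6, 7, 8, 11, 13, 14, 17, 18, 19}.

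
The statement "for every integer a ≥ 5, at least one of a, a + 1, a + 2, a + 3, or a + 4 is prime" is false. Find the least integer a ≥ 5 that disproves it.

We need the least integer a ≥ 5 for which a, a + 1, a + 2, a + 3, a + 4 are all composite.
For a = 5, 6, 7, 8, …, 21, 22, 23 the conclusion holds.
a = 24: 24 = 2 × 12; 25 = 5 × 5; 26 = 2 × 13; 27 = 3 × 9; 28 = 2 × 14 — all composite.

a = 24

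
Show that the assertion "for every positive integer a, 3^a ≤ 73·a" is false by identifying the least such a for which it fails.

a = 6

We need the least positive integer a for which 3^a > 73·a.
For a = 1, 2, 3, 4, 5 the conclusion holds.
a = 6: 3^a = 729 and 73·a = 438, so 729 > 438.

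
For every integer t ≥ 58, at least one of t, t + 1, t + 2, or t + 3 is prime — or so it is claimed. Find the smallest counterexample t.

t = 58: 59 is prime.
t = 59: 59 is prime.
t = 60: 61 is prime.
t = 61: 61 is prime.
t = 62: 62 = 2 × 31; 63 = 3 × 21; 64 = 2 × 32; 65 = 5 × 13 — all composite.

t = 62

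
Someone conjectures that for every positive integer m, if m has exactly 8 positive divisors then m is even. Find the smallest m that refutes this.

m = 105

For m = 24, 30, 40, 42, …, 88, 102, 104 the conclusion holds.
m = 105: divisors of 105: 1, 3, 5, 7, 15, 21, 35, 105; 105 is odd.
So m = 105 is the smallest counterexample.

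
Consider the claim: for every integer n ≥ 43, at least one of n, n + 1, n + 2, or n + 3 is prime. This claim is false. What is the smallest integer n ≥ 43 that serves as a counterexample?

n = 43: 43 is prime.
n = 44: 47 is prime.
n = 45: 47 is prime.
n = 46: 47 is prime.
n = 47: 47 is prime.
n = 48: 48 = 2 × 24; 49 = 7 × 7; 50 = 2 × 25; 51 = 3 × 17 — all composite.
Hence n = 48 is a counterexample.

n = 48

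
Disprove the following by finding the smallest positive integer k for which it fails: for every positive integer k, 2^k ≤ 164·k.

The first 10 eligible values, up to k = 10, all satisfy the conclusion.
k = 11: 2^k = 2048 and 164·k = 1804, so 2048 > 1804.

k = 11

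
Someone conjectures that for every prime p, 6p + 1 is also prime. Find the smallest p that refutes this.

p = 19

Check each prime p in order until 6p + 1 is not prime.
For p = 2, 3, 5, 7, 11, 13, 17 the conclusion holds.
p = 19: 6p + 1 = 115 = 5 × 23, not prime.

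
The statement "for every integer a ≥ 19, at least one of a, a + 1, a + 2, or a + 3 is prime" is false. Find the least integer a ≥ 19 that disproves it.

a = 24

Check each integer a ≥ 19 in order until a, a + 1, a + 2, a + 3 are all composite.
The first 5 eligible values, up to a = 23, all satisfy the conclusion.
a = 24: 24 = 2 × 12; 25 = 5 × 5; 26 = 2 × 13; 27 = 3 × 9 — all composite.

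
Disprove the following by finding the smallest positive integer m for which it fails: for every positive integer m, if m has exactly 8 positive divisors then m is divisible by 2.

m = 105

A counterexample is any positive integer m such that m has exactly 8 positive divisors but m is not divisible by 2; we check each in order.
For m = 24, 30, 40, 42, …, 88, 102, 104 the conclusion holds.
m = 105: τ(105) = 8; 105 mod 2 = 1.
So m = 105 is the smallest counterexample.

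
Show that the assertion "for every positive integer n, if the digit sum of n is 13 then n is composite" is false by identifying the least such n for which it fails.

A counterexample is any positive integer n such that the digit sum of n is 13 but n is prime; we check each in order.
For n = 49, 58 the conclusion holds.
n = 67: digit sum 13; 67 is prime, not composite.
So n = 67 is the smallest counterexample.

n = 67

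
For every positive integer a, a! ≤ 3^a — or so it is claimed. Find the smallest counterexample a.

a = 1: a! = 1 and 3^a = 3, so 1 ≤ 3.
a = 2: a! = 2 and 3^a = 9, so 2 ≤ 9.
a = 3: a! = 6 and 3^a = 27, so 6 ≤ 27.
a = 4: a! = 24 and 3^a = 81, so 24 ≤ 81.
a = 5: a! = 120 and 3^a = 243, so 120 ≤ 243.
a = 6: a! = 720 and 3^a = 729, so 720 ≤ 729.
a = 7: a! = 5040 and 3^a = 2187, so 5040 > 2187.

a = 7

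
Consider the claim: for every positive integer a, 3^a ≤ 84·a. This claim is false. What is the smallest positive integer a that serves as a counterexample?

Check each positive integer a in order until 3^a > 84·a.
a = 1: 3^a = 3 and 84·a = 84, so 3 ≤ 84.
a = 2: 3^a = 9 and 84·a = 168, so 9 ≤ 168.
a = 3: 3^a = 27 and 84·a = 252, so 27 ≤ 252.
a = 4: 3^a = 81 and 84·a = 336, so 81 ≤ 336.
a = 5: 3^a = 243 and 84·a = 420, so 243 ≤ 420.
a = 6: 3^a = 729 and 84·a = 504, so 729 > 504.

a = 6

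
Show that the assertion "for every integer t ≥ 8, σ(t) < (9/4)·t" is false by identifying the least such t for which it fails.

t = 12

A counterexample is any integer t ≥ 8 such that the claim fails; we check each in order.
For t = 8, 9, 10, 11 the conclusion holds.
t = 12: σ(12) = 28; 28 ≥ 27.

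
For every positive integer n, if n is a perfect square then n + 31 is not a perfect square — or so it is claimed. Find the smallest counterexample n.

A counterexample is any positive integer n such that n is a perfect square but n + 31 is a perfect square; we check each in order.
For n = 1, 4, 9, 16, …, 144, 169, 196 the conclusion holds.
n = 225: 225 = 15² and 225 + 31 = 256 = 16².

n = 225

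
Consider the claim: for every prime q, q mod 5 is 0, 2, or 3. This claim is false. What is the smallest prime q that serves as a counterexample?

q = 2: 2 mod 5 = 2.
q = 3: 3 mod 5 = 3.
q = 5: 5 mod 5 = 0.
q = 7: 7 mod 5 = 2.
q = 11: 11 mod 5 = 1 — not in {0, 2, 3}.

q = 11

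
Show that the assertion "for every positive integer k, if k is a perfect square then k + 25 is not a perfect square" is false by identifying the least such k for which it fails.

k = 144

We need the least positive integer k for which k is a perfect square but k + 25 is a perfect square.
For k = 1, 4, 9, 16, …, 81, 100, 121 the conclusion holds.
k = 144: 144 = 12² and 144 + 25 = 169 = 13².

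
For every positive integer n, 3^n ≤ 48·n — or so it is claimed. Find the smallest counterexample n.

n = 5

A counterexample is any positive integer n such that 3^n > 48·n; we check each in order.
n = 1: 3^n = 3 and 48·n = 48, so 3 ≤ 48.
n = 2: 3^n = 9 and 48·n = 96, so 9 ≤ 96.
n = 3: 3^n = 27 and 48·n = 144, so 27 ≤ 144.
n = 4: 3^n = 81 and 48·n = 192, so 81 ≤ 192.
n = 5: 3^n = 243 and 48·n = 240, so 243 > 240.
So n = 5 is the smallest counterexample.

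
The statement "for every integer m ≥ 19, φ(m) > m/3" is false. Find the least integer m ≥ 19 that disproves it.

m = 24

Check each integer m ≥ 19 in order until the claim fails.
The first 5 eligible values, up to m = 23, all satisfy the conclusion.
m = 24: φ(24) = 8 and 24/3 = 8, so φ(24) ≤ 24/3.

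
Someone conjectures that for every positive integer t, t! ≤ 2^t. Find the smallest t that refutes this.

t = 4

t = 1: t! = 1 and 2^t = 2, so 1 ≤ 2.
t = 2: t! = 2 and 2^t = 4, so 2 ≤ 4.
t = 3: t! = 6 and 2^t = 8, so 6 ≤ 8.
t = 4: t! = 24 and 2^t = 16, so 24 > 16.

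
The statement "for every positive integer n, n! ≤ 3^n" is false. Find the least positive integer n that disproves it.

n = 7

A counterexample is any positive integer n such that n! > 3^n; we check each in order.
n = 1: n! = 1 and 3^n = 3, so 1 ≤ 3.
n = 2: n! = 2 and 3^n = 9, so 2 ≤ 9.
n = 3: n! = 6 and 3^n = 27, so 6 ≤ 27.
n = 4: n! = 24 and 3^n = 81, so 24 ≤ 81.
n = 5: n! = 120 and 3^n = 243, so 120 ≤ 243.
n = 6: n! = 720 and 3^n = 729, so 720 ≤ 729.
n = 7: n! = 5040 and 3^n = 2187, so 5040 > 2187.
So n = 7 is the smallest counterexample.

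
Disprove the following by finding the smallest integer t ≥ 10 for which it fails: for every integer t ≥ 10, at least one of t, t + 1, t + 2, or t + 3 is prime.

t = 24

A counterexample is any integer t ≥ 10 such that t, t + 1, t + 2, t + 3 are all composite; we check each in order.
The first 14 eligible values, up to t = 23, all satisfy the conclusion.
t = 24: 24 = 2 × 12; 25 = 5 × 5; 26 = 2 × 13; 27 = 3 × 9 — all composite.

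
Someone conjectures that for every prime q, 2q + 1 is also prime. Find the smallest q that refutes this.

q = 7

For q = 2, 3, 5 the conclusion holds.
q = 7: 2q + 1 = 15 = 3 × 5, not prime.
So q = 7 is the smallest counterexample.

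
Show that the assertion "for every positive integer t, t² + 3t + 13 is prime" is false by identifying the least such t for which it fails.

For t = 1, 2, 3, 4, 5, 6, 7, 8 the conclusion holds.
t = 9: t² + 3t + 13 = 121 = 11 × 11, composite.

t = 9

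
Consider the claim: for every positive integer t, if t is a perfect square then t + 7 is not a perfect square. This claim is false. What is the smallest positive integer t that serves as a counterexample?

Check each positive integer t in order until t is a perfect square but t + 7 is a perfect square.
t = 1: 1 + 7 = 8, not a perfect square.
t = 4: 4 + 7 = 11, not a perfect square.
t = 9: 9 = 3² and 9 + 7 = 16 = 4².
Thus t = 9 disproves the claim, and no smaller t works.

t = 9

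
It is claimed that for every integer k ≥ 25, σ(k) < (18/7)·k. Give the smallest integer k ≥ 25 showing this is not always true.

k = 48

For k = 25, 26, 27, 28, …, 45, 46, 47 the conclusion holds.
k = 48: σ(48) = 124; 124 ≥ 864/7.
Hence k = 48 is a counterexample.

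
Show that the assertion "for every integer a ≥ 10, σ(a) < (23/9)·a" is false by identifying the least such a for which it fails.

a = 48

Check each integer a ≥ 10 in order until the claim fails.
For a = 10, 11, 12, 13, …, 45, 46, 47 the conclusion holds.
a = 48: σ(48) = 124; 124 ≥ 368/3.
So a = 48 is the smallest counterexample.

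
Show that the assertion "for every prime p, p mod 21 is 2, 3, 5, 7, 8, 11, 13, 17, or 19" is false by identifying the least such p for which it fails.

p = 31

A counterexample is any prime p such that the claim fails; we check each in order.
For p = 2, 3, 5, 7, 11, 13, 17, 19, 23, 29 the conclusion holds.
p = 31: 31 mod 21 = 10 — not in {2, 3, 5, 7, 8, 11, 13, 17, 19}.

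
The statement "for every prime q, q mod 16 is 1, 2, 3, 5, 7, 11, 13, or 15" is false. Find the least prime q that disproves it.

q = 41

A counterexample is any prime q such that the claim fails; we check each in order.
For q = 2, 3, 5, 7, …, 29, 31, 37 the conclusion holds.
q = 41: 41 mod 16 = 9 — not in {1, 2, 3, 5, 7, 11, 13, 15}.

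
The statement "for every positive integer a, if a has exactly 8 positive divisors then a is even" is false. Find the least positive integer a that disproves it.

a = 105

For a = 24, 30, 40, 42, …, 88, 102, 104 the conclusion holds.
a = 105: divisors of 105: 1, 3, 5, 7, 15, 21, 35, 105; 105 is odd.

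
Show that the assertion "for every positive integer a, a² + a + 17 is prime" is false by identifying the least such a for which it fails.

A counterexample is any positive integer a such that a² + a + 17 is not prime; we check each in order.
For a = 1, 2, 3, 4, …, 13, 14, 15 the conclusion holds.
a = 16: a² + a + 17 = 289 = 17 × 17, composite.

a = 16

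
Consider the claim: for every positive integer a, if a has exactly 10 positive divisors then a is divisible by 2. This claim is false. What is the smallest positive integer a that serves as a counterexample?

a = 405

Check each positive integer a in order until a has exactly 10 positive divisors but a is not divisible by 2.
For a = 48, 80, 112, 162, 176, 208, 272, 304, 368 the conclusion holds.
a = 405: τ(405) = 10; 405 mod 2 = 1.
Hence a = 405 is a counterexample.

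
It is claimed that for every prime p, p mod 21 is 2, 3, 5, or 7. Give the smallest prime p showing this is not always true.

p = 11

We need the least prime p for which the claim fails.
The first 4 eligible values, up to p = 7, all satisfy the conclusion.
p = 11: 11 mod 21 = 11 — not in {2, 3, 5, 7}.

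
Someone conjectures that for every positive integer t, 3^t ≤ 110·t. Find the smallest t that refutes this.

We need the least positive integer t for which 3^t > 110·t.
For t = 1, 2, 3, 4, 5 the conclusion holds.
t = 6: 3^t = 729 and 110·t = 660, so 729 > 660.

t = 6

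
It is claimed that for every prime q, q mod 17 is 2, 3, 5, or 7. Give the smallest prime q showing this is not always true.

q = 11

q = 2: 2 mod 17 = 2.
q = 3: 3 mod 17 = 3.
q = 5: 5 mod 17 = 5.
q = 7: 7 mod 17 = 7.
q = 11: 11 mod 17 = 11 — not in {2, 3, 5, 7}.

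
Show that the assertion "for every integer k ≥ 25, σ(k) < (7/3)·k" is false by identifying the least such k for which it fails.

k = 30

Check each integer k ≥ 25 in order until the claim fails.
k = 25: σ(25) = 31; 31 < 175/3.
k = 26: σ(26) = 42; 42 < 182/3.
k = 27: σ(27) = 40; 40 < 63.
k = 28: σ(28) = 56; 56 < 196/3.
k = 29: σ(29) = 30; 30 < 203/3.
k = 30: σ(30) = 72; 72 ≥ 70.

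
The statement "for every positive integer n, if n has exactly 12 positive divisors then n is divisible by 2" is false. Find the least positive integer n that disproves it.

n = 315

We need the least positive integer n for which n has exactly 12 positive divisors but n is not divisible by 2.
For n = 60, 72, 84, 90, …, 294, 306, 308 the conclusion holds.
n = 315: τ(315) = 12; 315 mod 2 = 1.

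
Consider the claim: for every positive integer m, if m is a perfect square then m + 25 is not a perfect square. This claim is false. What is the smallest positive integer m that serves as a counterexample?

m = 144

Check each positive integer m in order until m is a perfect square but m + 25 is a perfect square.
The first 11 eligible values, up to m = 121, all satisfy the conclusion.
m = 144: 144 = 12² and 144 + 25 = 169 = 13².
Hence m = 144 is a counterexample.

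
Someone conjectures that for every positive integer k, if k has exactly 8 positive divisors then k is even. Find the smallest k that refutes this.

Check each positive integer k in order until k has exactly 8 positive divisors but k is odd.
For k = 24, 30, 40, 42, …, 88, 102, 104 the conclusion holds.
k = 105: divisors of 105: 1, 3, 5, 7, 15, 21, 35, 105; 105 is odd.

k = 105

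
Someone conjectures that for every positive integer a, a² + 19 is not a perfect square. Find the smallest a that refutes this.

A counterexample is any positive integer a such that a² + 19 is a perfect square; we check each in order.
a = 1: 1² + 19 = 20, not a perfect square.
a = 2: 2² + 19 = 23, not a perfect square.
a = 3: 3² + 19 = 28, not a perfect square.
a = 4: 4² + 19 = 35, not a perfect square.
a = 5: 5² + 19 = 44, not a perfect square.
a = 6: 6² + 19 = 55, not a perfect square.
a = 7: 7² + 19 = 68, not a perfect square.
a = 8: 8² + 19 = 83, not a perfect square.
a = 9: 9² + 19 = 100 = 10², a perfect square.
Hence a = 9 is a counterexample.

a = 9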